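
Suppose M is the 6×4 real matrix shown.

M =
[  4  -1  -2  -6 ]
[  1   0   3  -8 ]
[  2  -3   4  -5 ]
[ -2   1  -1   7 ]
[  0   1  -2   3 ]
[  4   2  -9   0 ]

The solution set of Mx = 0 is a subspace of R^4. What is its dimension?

0

Row reduce to echelon form.
R2 ← R2 − (1/4)·R1: [0, 1/4, 7/2, -13/2]
R3 ← R3 − (1/2)·R1: [0, -5/2, 5, -2]
R4 ← R4 + (1/2)·R1: [0, 1/2, -2, 4]
R6 ← R6 − R1: [0, 3, -7, 6]
R3 ← R3 + (10)·R2: [0, 0, 40, -67]
R4 ← R4 − (2)·R2: [0, 0, -9, 17]
R5 ← R5 − (4)·R2: [0, 0, -16, 29]
R6 ← R6 − (12)·R2: [0, 0, -49, 84]
R4 ← R4 + (9/40)·R3: [0, 0, 0, 77/40]
R5 ← R5 + (2/5)·R3: [0, 0, 0, 11/5]
R6 ← R6 + (49/40)·R3: [0, 0, 0, 77/40]
R5 ← R5 − (8/7)·R4: [0, 0, 0, 0]
R6 ← R6 − R4: [0, 0, 0, 0]
4 nonzero rows, so rank(M) = 4.
M has 4 columns; by rank–nullity, nullity = 4 − 4 = 0.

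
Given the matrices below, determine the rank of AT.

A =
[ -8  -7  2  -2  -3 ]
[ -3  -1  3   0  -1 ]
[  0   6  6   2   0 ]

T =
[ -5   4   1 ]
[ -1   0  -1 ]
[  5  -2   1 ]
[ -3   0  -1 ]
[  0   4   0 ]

3

First compute AT:
[[ 63, -48,   3],
 [ 31, -22,   1],
 [ 18, -12,  -2]]
Now row reduce the product.
R2 ← R2 − (31/63)·R1: [0, 34/21, -10/21]
R3 ← R3 − (2/7)·R1: [0, 12/7, -20/7]
R3 ← R3 − (18/17)·R2: [0, 0, -40/17]
3 nonzero rows, so rank(AT) = 3.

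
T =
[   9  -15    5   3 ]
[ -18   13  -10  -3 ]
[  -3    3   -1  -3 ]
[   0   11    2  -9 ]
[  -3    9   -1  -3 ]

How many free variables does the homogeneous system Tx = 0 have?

Row reduce to echelon form.
R2 ← R2 + (2)·R1: [0, -17, 0, 3]
R3 ← R3 + (1/3)·R1: [0, -2, 2/3, -2]
R5 ← R5 + (1/3)·R1: [0, 4, 2/3, -2]
R3 ← R3 − (2/17)·R2: [0, 0, 2/3, -40/17]
R4 ← R4 + (11/17)·R2: [0, 0, 2, -120/17]
R5 ← R5 + (4/17)·R2: [0, 0, 2/3, -22/17]
R4 ← R4 − (3)·R3: [0, 0, 0, 0]
R5 ← R5 − R3: [0, 0, 0, 18/17]
Swap R4 ↔ R5
4 nonzero rows, so rank(T) = 4.
T has 4 columns; by rank–nullity, nullity = 4 − 4 = 0.

0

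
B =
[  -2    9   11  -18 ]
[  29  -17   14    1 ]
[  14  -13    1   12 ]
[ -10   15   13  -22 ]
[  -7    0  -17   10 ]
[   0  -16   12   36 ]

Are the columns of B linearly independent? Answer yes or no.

Row reduce B to echelon form.
R2 ← R2 + (29/2)·R1: [0, 227/2, 347/2, -260]
R3 ← R3 + (7)·R1: [0, 50, 78, -114]
R4 ← R4 − (5)·R1: [0, -30, -42, 68]
R5 ← R5 − (7/2)·R1: [0, -63/2, -111/2, 73]
R3 ← R3 − (100/227)·R2: [0, 0, 356/227, 122/227]
R4 ← R4 + (60/227)·R2: [0, 0, 876/227, -164/227]
R5 ← R5 + (63/227)·R2: [0, 0, -1668/227, 191/227]
R6 ← R6 + (32/227)·R2: [0, 0, 8276/227, -148/227]
R4 ← R4 − (219/89)·R3: [0, 0, 0, -182/89]
R5 ← R5 + (417/89)·R3: [0, 0, 0, 299/89]
R6 ← R6 − (2069/89)·R3: [0, 0, 0, -1170/89]
R5 ← R5 + (23/14)·R4: [0, 0, 0, 0]
R6 ← R6 − (45/7)·R4: [0, 0, 0, 0]
4 pivots among 4 columns.
Every column is a pivot column, so the columns are linearly independent.

yes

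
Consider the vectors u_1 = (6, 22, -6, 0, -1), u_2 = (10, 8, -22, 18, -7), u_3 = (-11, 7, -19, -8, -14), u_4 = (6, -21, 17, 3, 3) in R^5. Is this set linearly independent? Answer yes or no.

Form the matrix with these vectors as rows and row reduce.
R2 ← R2 − (5/3)·R1: [0, -86/3, -12, 18, -16/3]
R3 ← R3 + (11/6)·R1: [0, 142/3, -30, -8, -95/6]
R4 ← R4 − R1: [0, -43, 23, 3, 4]
R3 ← R3 + (71/43)·R2: [0, 0, -2142/43, 934/43, -2119/86]
R4 ← R4 − (3/2)·R2: [0, 0, 41, -24, 12]
R4 ← R4 + (1763/2142)·R3: [0, 0, 0, -6557/1071, -35471/4284]
4 nonzero rows, so the 4 vectors span a space of dimension 4.
Since 4 = 4, the vectors are linearly independent.

yes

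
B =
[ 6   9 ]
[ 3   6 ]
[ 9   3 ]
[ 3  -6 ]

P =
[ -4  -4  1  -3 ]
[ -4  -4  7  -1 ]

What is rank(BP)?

2

First compute BP:
[[-60, -60,  69, -27],
 [-36, -36,  45, -15],
 [-48, -48,  30, -30],
 [ 12,  12, -39,  -3]]
Now row reduce the product.
R2 ← R2 − (3/5)·R1: [0, 0, 18/5, 6/5]
R3 ← R3 − (4/5)·R1: [0, 0, -126/5, -42/5]
R4 ← R4 + (1/5)·R1: [0, 0, -126/5, -42/5]
R3 ← R3 + (7)·R2: [0, 0, 0, 0]
R4 ← R4 + (7)·R2: [0, 0, 0, 0]
2 nonzero rows, so rank(BP) = 2.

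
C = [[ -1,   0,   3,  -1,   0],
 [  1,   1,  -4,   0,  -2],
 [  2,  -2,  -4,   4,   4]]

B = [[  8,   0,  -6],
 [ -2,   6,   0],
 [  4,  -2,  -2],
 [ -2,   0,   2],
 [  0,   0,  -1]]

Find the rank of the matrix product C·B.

First compute CB:
[[  6,  -6,  -2],
 [-10,  14,   4],
 [ -4,  -4,   0]]
Now row reduce the product.
R2 ← R2 + (5/3)·R1: [0, 4, 2/3]
R3 ← R3 + (2/3)·R1: [0, -8, -4/3]
R3 ← R3 + (2)·R2: [0, 0, 0]
2 nonzero rows, so rank(CB) = 2.

2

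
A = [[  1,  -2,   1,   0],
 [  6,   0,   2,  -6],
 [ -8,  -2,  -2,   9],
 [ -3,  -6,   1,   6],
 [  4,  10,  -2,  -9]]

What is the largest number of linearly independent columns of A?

2

Row reduce to echelon form.
R2 ← R2 − (6)·R1: [0, 12, -4, -6]
R3 ← R3 + (8)·R1: [0, -18, 6, 9]
R4 ← R4 + (3)·R1: [0, -12, 4, 6]
R5 ← R5 − (4)·R1: [0, 18, -6, -9]
R3 ← R3 + (3/2)·R2: [0, 0, 0, 0]
R4 ← R4 + R2: [0, 0, 0, 0]
R5 ← R5 − (3/2)·R2: [0, 0, 0, 0]
Echelon form has 2 nonzero rows, so rank(A) = 2.
The rank gives the maximum number of linearly independent columns: 2.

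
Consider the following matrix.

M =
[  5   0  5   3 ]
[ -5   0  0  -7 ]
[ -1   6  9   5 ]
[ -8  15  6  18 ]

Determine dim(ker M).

1

Row reduce to echelon form.
R2 ← R2 + R1: [0, 0, 5, -4]
R3 ← R3 + (1/5)·R1: [0, 6, 10, 28/5]
R4 ← R4 + (8/5)·R1: [0, 15, 14, 114/5]
Swap R2 ↔ R3
R4 ← R4 − (5/2)·R2: [0, 0, -11, 44/5]
R4 ← R4 + (11/5)·R3: [0, 0, 0, 0]
3 nonzero rows, so rank(M) = 3.
M has 4 columns; by rank–nullity, nullity = 4 − 3 = 1.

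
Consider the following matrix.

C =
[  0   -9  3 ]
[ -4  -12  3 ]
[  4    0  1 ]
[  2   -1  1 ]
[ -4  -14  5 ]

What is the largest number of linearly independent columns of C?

3

Row reduce to echelon form.
Swap R1 ↔ R2
R3 ← R3 + R1: [0, -12, 4]
R4 ← R4 + (1/2)·R1: [0, -7, 5/2]
R5 ← R5 − R1: [0, -2, 2]
R3 ← R3 − (4/3)·R2: [0, 0, 0]
R4 ← R4 − (7/9)·R2: [0, 0, 1/6]
R5 ← R5 − (2/9)·R2: [0, 0, 4/3]
Swap R3 ↔ R4
R5 ← R5 − (8)·R3: [0, 0, 0]
Echelon form has 3 nonzero rows, so rank(C) = 3.
The rank gives the maximum number of linearly independent columns: 3.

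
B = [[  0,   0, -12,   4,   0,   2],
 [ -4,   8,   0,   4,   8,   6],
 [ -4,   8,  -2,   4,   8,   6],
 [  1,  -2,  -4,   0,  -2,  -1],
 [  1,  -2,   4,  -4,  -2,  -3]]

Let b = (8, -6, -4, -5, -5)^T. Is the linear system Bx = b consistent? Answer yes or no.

no

Row reduce the augmented matrix [B | b].
Swap R1 ↔ R2
R3 ← R3 − R1: [0, 0, -2, 0, 0, 0, 2]
R4 ← R4 + (1/4)·R1: [0, 0, -4, 1, 0, 1/2, -13/2]
R5 ← R5 + (1/4)·R1: [0, 0, 4, -3, 0, -3/2, -13/2]
R3 ← R3 − (1/6)·R2: [0, 0, 0, -2/3, 0, -1/3, 2/3]
R4 ← R4 − (1/3)·R2: [0, 0, 0, -1/3, 0, -1/6, -55/6]
R5 ← R5 + (1/3)·R2: [0, 0, 0, -5/3, 0, -5/6, -23/6]
R4 ← R4 − (1/2)·R3: [0, 0, 0, 0, 0, 0, -19/2]
R5 ← R5 − (5/2)·R3: [0, 0, 0, 0, 0, 0, -11/2]
R5 ← R5 − (11/19)·R4: [0, 0, 0, 0, 0, 0, 0]
The echelon form has 4 nonzero rows; the last pivot sits in the augmented column, so rank(B) = 3 but rank([B|b]) = 4.
Since the ranks differ, the system is inconsistent.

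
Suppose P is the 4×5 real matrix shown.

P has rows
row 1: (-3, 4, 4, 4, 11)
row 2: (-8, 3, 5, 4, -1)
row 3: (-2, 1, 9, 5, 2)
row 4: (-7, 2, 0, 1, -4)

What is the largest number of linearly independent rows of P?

3

Row reduce to echelon form.
R2 ← R2 − (8/3)·R1: [0, -23/3, -17/3, -20/3, -91/3]
R3 ← R3 − (2/3)·R1: [0, -5/3, 19/3, 7/3, -16/3]
R4 ← R4 − (7/3)·R1: [0, -22/3, -28/3, -25/3, -89/3]
R3 ← R3 − (5/23)·R2: [0, 0, 174/23, 87/23, 29/23]
R4 ← R4 − (22/23)·R2: [0, 0, -90/23, -45/23, -15/23]
R4 ← R4 + (15/29)·R3: [0, 0, 0, 0, 0]
Echelon form has 3 nonzero rows, so rank(P) = 3.
The rank gives the maximum number of linearly independent rows: 3.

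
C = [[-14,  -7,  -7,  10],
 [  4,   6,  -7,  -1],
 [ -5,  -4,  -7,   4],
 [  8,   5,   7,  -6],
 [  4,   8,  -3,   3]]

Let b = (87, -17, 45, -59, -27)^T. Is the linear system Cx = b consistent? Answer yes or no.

yes

Row reduce the augmented matrix [C | b].
R2 ← R2 + (2/7)·R1: [0, 4, -9, 13/7, 55/7]
R3 ← R3 − (5/14)·R1: [0, -3/2, -9/2, 3/7, 195/14]
R4 ← R4 + (4/7)·R1: [0, 1, 3, -2/7, -65/7]
R5 ← R5 + (2/7)·R1: [0, 6, -5, 41/7, -15/7]
R3 ← R3 + (3/8)·R2: [0, 0, -63/8, 9/8, 135/8]
R4 ← R4 − (1/4)·R2: [0, 0, 21/4, -3/4, -45/4]
R5 ← R5 − (3/2)·R2: [0, 0, 17/2, 43/14, -195/14]
R4 ← R4 + (2/3)·R3: [0, 0, 0, 0, 0]
R5 ← R5 + (68/63)·R3: [0, 0, 0, 30/7, 30/7]
Swap R4 ↔ R5
The echelon form has 4 nonzero rows, and every pivot lies in the first 4 columns, so rank(C) = rank([C|b]) = 4.
The system is consistent.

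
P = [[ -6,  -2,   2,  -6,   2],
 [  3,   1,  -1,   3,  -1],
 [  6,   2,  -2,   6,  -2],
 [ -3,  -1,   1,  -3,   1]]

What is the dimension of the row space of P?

1

Row reduce to echelon form.
R2 ← R2 + (1/2)·R1: [0, 0, 0, 0, 0]
R3 ← R3 + R1: [0, 0, 0, 0, 0]
R4 ← R4 − (1/2)·R1: [0, 0, 0, 0, 0]
Echelon form has 1 nonzero row, so rank(P) = 1.
The row space has dimension equal to the rank: 1.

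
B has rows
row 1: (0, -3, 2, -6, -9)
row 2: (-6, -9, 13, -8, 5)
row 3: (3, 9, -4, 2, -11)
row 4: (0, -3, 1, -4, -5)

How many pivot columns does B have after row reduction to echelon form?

Row reduce to echelon form.
Swap R1 ↔ R2
R3 ← R3 + (1/2)·R1: [0, 9/2, 5/2, -2, -17/2]
R3 ← R3 + (3/2)·R2: [0, 0, 11/2, -11, -22]
R4 ← R4 − R2: [0, 0, -1, 2, 4]
R4 ← R4 + (2/11)·R3: [0, 0, 0, 0, 0]
Echelon form has 3 nonzero rows, so rank(B) = 3.
Each nonzero row contributes one pivot column: 3 pivot columns.

3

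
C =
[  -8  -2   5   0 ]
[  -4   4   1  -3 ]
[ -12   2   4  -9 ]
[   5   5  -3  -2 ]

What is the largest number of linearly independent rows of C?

4

Row reduce to echelon form.
R2 ← R2 − (1/2)·R1: [0, 5, -3/2, -3]
R3 ← R3 − (3/2)·R1: [0, 5, -7/2, -9]
R4 ← R4 + (5/8)·R1: [0, 15/4, 1/8, -2]
R3 ← R3 − R2: [0, 0, -2, -6]
R4 ← R4 − (3/4)·R2: [0, 0, 5/4, 1/4]
R4 ← R4 + (5/8)·R3: [0, 0, 0, -7/2]
Echelon form has 4 nonzero rows, so rank(C) = 4.
The rank gives the maximum number of linearly independent rows: 4.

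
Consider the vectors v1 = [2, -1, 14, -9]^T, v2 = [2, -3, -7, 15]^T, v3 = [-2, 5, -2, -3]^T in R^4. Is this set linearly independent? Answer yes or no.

Form the matrix with these vectors as rows and row reduce.
R2 ← R2 − R1: [0, -2, -21, 24]
R3 ← R3 + R1: [0, 4, 12, -12]
R3 ← R3 + (2)·R2: [0, 0, -30, 36]
3 nonzero rows, so the 3 vectors span a space of dimension 3.
Since 3 = 3, the vectors are linearly independent.

yes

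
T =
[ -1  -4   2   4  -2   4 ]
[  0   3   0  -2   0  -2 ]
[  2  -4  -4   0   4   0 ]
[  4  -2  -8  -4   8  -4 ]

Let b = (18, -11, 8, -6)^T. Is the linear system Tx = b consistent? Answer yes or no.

Row reduce the augmented matrix [T | b].
R3 ← R3 + (2)·R1: [0, -12, 0, 8, 0, 8, 44]
R4 ← R4 + (4)·R1: [0, -18, 0, 12, 0, 12, 66]
R3 ← R3 + (4)·R2: [0, 0, 0, 0, 0, 0, 0]
R4 ← R4 + (6)·R2: [0, 0, 0, 0, 0, 0, 0]
The echelon form has 2 nonzero rows, and every pivot lies in the first 6 columns, so rank(T) = rank([T|b]) = 2.
The system is consistent.

yes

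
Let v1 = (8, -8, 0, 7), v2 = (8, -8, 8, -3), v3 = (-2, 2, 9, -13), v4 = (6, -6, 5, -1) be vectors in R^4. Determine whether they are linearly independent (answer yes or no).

Form the matrix with these vectors as rows and row reduce.
R2 ← R2 − R1: [0, 0, 8, -10]
R3 ← R3 + (1/4)·R1: [0, 0, 9, -45/4]
R4 ← R4 − (3/4)·R1: [0, 0, 5, -25/4]
R3 ← R3 − (9/8)·R2: [0, 0, 0, 0]
R4 ← R4 − (5/8)·R2: [0, 0, 0, 0]
2 nonzero rows, so the 4 vectors span a space of dimension 2.
Since 2 < 4, the vectors are linearly dependent.

no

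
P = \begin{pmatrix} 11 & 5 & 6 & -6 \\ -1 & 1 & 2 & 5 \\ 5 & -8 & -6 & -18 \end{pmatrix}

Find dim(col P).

3

Row reduce to echelon form.
R2 ← R2 + (1/11)·R1: [0, 16/11, 28/11, 49/11]
R3 ← R3 − (5/11)·R1: [0, -113/11, -96/11, -168/11]
R3 ← R3 + (113/16)·R2: [0, 0, 37/4, 259/16]
Echelon form has 3 nonzero rows, so rank(P) = 3.
The column space has dimension equal to the rank: 3.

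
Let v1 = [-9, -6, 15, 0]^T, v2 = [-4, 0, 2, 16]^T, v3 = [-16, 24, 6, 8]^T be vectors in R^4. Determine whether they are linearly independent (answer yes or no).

Form the matrix with these vectors as rows and row reduce.
R2 ← R2 − (4/9)·R1: [0, 8/3, -14/3, 16]
R3 ← R3 − (16/9)·R1: [0, 104/3, -62/3, 8]
R3 ← R3 − (13)·R2: [0, 0, 40, -200]
3 nonzero rows, so the 3 vectors span a space of dimension 3.
Since 3 = 3, the vectors are linearly independent.

yes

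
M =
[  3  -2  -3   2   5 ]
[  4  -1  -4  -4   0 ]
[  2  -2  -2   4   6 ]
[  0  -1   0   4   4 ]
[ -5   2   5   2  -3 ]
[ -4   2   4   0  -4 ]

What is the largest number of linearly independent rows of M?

Row reduce to echelon form.
R2 ← R2 − (4/3)·R1: [0, 5/3, 0, -20/3, -20/3]
R3 ← R3 − (2/3)·R1: [0, -2/3, 0, 8/3, 8/3]
R5 ← R5 + (5/3)·R1: [0, -4/3, 0, 16/3, 16/3]
R6 ← R6 + (4/3)·R1: [0, -2/3, 0, 8/3, 8/3]
R3 ← R3 + (2/5)·R2: [0, 0, 0, 0, 0]
R4 ← R4 + (3/5)·R2: [0, 0, 0, 0, 0]
R5 ← R5 + (4/5)·R2: [0, 0, 0, 0, 0]
R6 ← R6 + (2/5)·R2: [0, 0, 0, 0, 0]
Echelon form has 2 nonzero rows, so rank(M) = 2.
The rank gives the maximum number of linearly independent rows: 2.

2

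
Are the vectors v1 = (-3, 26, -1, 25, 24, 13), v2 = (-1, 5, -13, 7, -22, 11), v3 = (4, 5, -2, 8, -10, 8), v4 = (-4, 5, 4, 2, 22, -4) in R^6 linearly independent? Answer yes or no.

Form the matrix with these vectors as rows and row reduce.
R2 ← R2 − (1/3)·R1: [0, -11/3, -38/3, -4/3, -30, 20/3]
R3 ← R3 + (4/3)·R1: [0, 119/3, -10/3, 124/3, 22, 76/3]
R4 ← R4 − (4/3)·R1: [0, -89/3, 16/3, -94/3, -10, -64/3]
R3 ← R3 + (119/11)·R2: [0, 0, -1544/11, 296/11, -3328/11, 1072/11]
R4 ← R4 − (89/11)·R2: [0, 0, 1186/11, -226/11, 2560/11, -828/11]
R4 ← R4 + (593/772)·R3: [0, 0, 0, 24/193, 64/193, -80/193]
4 nonzero rows, so the 4 vectors span a space of dimension 4.
Since 4 = 4, the vectors are linearly independent.

yes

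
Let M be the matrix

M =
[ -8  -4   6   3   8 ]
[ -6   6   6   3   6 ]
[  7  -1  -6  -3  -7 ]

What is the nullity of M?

3

Row reduce to echelon form.
R2 ← R2 − (3/4)·R1: [0, 9, 3/2, 3/4, 0]
R3 ← R3 + (7/8)·R1: [0, -9/2, -3/4, -3/8, 0]
R3 ← R3 + (1/2)·R2: [0, 0, 0, 0, 0]
2 nonzero rows, so rank(M) = 2.
M has 5 columns; by rank–nullity, nullity = 5 − 2 = 3.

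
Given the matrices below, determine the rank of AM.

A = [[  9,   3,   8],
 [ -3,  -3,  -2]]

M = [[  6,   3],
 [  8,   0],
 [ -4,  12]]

First compute AM:
[[ 46, 123],
 [-34, -33]]
Now row reduce the product.
R2 ← R2 + (17/23)·R1: [0, 1332/23]
2 nonzero rows, so rank(AM) = 2.

2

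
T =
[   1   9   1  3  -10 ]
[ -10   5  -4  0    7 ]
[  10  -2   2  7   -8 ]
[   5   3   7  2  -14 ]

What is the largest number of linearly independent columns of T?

Row reduce to echelon form.
R2 ← R2 + (10)·R1: [0, 95, 6, 30, -93]
R3 ← R3 − (10)·R1: [0, -92, -8, -23, 92]
R4 ← R4 − (5)·R1: [0, -42, 2, -13, 36]
R3 ← R3 + (92/95)·R2: [0, 0, -208/95, 115/19, 184/95]
R4 ← R4 + (42/95)·R2: [0, 0, 442/95, 5/19, -486/95]
R4 ← R4 + (17/8)·R3: [0, 0, 0, 105/8, -1]
Echelon form has 4 nonzero rows, so rank(T) = 4.
The rank gives the maximum number of linearly independent columns: 4.

4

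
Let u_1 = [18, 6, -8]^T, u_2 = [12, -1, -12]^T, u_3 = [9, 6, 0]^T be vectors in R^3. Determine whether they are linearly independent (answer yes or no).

no

Form the matrix with these vectors as rows and row reduce.
R2 ← R2 − (2/3)·R1: [0, -5, -20/3]
R3 ← R3 − (1/2)·R1: [0, 3, 4]
R3 ← R3 + (3/5)·R2: [0, 0, 0]
2 nonzero rows, so the 3 vectors span a space of dimension 2.
Since 2 < 3, the vectors are linearly dependent.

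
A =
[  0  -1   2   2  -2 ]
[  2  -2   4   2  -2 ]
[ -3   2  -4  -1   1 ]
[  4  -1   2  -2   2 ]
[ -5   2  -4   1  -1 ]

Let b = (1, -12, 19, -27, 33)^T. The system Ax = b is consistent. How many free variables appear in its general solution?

3

Row reduce the augmented matrix [A | b].
Swap R1 ↔ R2
R3 ← R3 + (3/2)·R1: [0, -1, 2, 2, -2, 1]
R4 ← R4 − (2)·R1: [0, 3, -6, -6, 6, -3]
R5 ← R5 + (5/2)·R1: [0, -3, 6, 6, -6, 3]
R3 ← R3 − R2: [0, 0, 0, 0, 0, 0]
R4 ← R4 + (3)·R2: [0, 0, 0, 0, 0, 0]
R5 ← R5 − (3)·R2: [0, 0, 0, 0, 0, 0]
The echelon form has 2 nonzero rows, and every pivot lies in the first 5 columns, so rank(A) = rank([A|b]) = 2.
The system is consistent.
Free variables = (unknowns) − (rank) = 5 − 2 = 3.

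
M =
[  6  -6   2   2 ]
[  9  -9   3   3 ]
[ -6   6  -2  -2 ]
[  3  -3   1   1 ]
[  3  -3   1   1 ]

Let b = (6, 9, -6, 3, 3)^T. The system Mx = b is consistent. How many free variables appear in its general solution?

Row reduce the augmented matrix [M | b].
R2 ← R2 − (3/2)·R1: [0, 0, 0, 0, 0]
R3 ← R3 + R1: [0, 0, 0, 0, 0]
R4 ← R4 − (1/2)·R1: [0, 0, 0, 0, 0]
R5 ← R5 − (1/2)·R1: [0, 0, 0, 0, 0]
The echelon form has 1 nonzero rows, and every pivot lies in the first 4 columns, so rank(M) = rank([M|b]) = 1.
The system is consistent.
Free variables = (unknowns) − (rank) = 4 − 1 = 3.

3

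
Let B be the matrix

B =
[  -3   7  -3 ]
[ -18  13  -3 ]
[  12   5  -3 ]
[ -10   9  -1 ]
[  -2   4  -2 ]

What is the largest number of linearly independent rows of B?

Row reduce to echelon form.
R2 ← R2 − (6)·R1: [0, -29, 15]
R3 ← R3 + (4)·R1: [0, 33, -15]
R4 ← R4 − (10/3)·R1: [0, -43/3, 9]
R5 ← R5 − (2/3)·R1: [0, -2/3, 0]
R3 ← R3 + (33/29)·R2: [0, 0, 60/29]
R4 ← R4 − (43/87)·R2: [0, 0, 46/29]
R5 ← R5 − (2/87)·R2: [0, 0, -10/29]
R4 ← R4 − (23/30)·R3: [0, 0, 0]
R5 ← R5 + (1/6)·R3: [0, 0, 0]
Echelon form has 3 nonzero rows, so rank(B) = 3.
The rank gives the maximum number of linearly independent rows: 3.

3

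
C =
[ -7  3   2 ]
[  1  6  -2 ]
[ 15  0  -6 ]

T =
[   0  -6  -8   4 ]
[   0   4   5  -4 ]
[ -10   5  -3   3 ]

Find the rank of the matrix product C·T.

2

First compute CT:
[[-20,  64,  65, -34],
 [ 20,   8,  28, -26],
 [ 60, -120, -102,  42]]
Now row reduce the product.
R2 ← R2 + R1: [0, 72, 93, -60]
R3 ← R3 + (3)·R1: [0, 72, 93, -60]
R3 ← R3 − R2: [0, 0, 0, 0]
2 nonzero rows, so rank(CT) = 2.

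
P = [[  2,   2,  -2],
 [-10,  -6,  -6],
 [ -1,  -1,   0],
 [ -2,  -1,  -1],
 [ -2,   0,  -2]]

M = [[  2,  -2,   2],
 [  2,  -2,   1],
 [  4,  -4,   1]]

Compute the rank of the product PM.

2

First compute PM:
[[  0,   0,   4],
 [-56,  56, -32],
 [ -4,   4,  -3],
 [-10,  10,  -6],
 [-12,  12,  -6]]
Now row reduce the product.
Swap R1 ↔ R2
R3 ← R3 − (1/14)·R1: [0, 0, -5/7]
R4 ← R4 − (5/28)·R1: [0, 0, -2/7]
R5 ← R5 − (3/14)·R1: [0, 0, 6/7]
R3 ← R3 + (5/28)·R2: [0, 0, 0]
R4 ← R4 + (1/14)·R2: [0, 0, 0]
R5 ← R5 − (3/14)·R2: [0, 0, 0]
2 nonzero rows, so rank(PM) = 2.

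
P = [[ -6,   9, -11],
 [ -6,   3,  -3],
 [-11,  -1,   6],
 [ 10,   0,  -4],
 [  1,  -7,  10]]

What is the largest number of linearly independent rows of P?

Row reduce to echelon form.
R2 ← R2 − R1: [0, -6, 8]
R3 ← R3 − (11/6)·R1: [0, -35/2, 157/6]
R4 ← R4 + (5/3)·R1: [0, 15, -67/3]
R5 ← R5 + (1/6)·R1: [0, -11/2, 49/6]
R3 ← R3 − (35/12)·R2: [0, 0, 17/6]
R4 ← R4 + (5/2)·R2: [0, 0, -7/3]
R5 ← R5 − (11/12)·R2: [0, 0, 5/6]
R4 ← R4 + (14/17)·R3: [0, 0, 0]
R5 ← R5 − (5/17)·R3: [0, 0, 0]
Echelon form has 3 nonzero rows, so rank(P) = 3.
The rank gives the maximum number of linearly independent rows: 3.

3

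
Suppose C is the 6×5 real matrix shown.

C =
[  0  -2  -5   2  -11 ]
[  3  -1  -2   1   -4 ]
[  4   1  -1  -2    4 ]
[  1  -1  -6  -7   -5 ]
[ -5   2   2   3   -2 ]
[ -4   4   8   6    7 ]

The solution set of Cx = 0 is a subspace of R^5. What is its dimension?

Row reduce to echelon form.
Swap R1 ↔ R2
R3 ← R3 − (4/3)·R1: [0, 7/3, 5/3, -10/3, 28/3]
R4 ← R4 − (1/3)·R1: [0, -2/3, -16/3, -22/3, -11/3]
R5 ← R5 + (5/3)·R1: [0, 1/3, -4/3, 14/3, -26/3]
R6 ← R6 + (4/3)·R1: [0, 8/3, 16/3, 22/3, 5/3]
R3 ← R3 + (7/6)·R2: [0, 0, -25/6, -1, -7/2]
R4 ← R4 − (1/3)·R2: [0, 0, -11/3, -8, 0]
R5 ← R5 + (1/6)·R2: [0, 0, -13/6, 5, -21/2]
R6 ← R6 + (4/3)·R2: [0, 0, -4/3, 10, -13]
R4 ← R4 − (22/25)·R3: [0, 0, 0, -178/25, 77/25]
R5 ← R5 − (13/25)·R3: [0, 0, 0, 138/25, -217/25]
R6 ← R6 − (8/25)·R3: [0, 0, 0, 258/25, -297/25]
R5 ← R5 + (69/89)·R4: [0, 0, 0, 0, -560/89]
R6 ← R6 + (129/89)·R4: [0, 0, 0, 0, -660/89]
R6 ← R6 − (33/28)·R5: [0, 0, 0, 0, 0]
5 nonzero rows, so rank(C) = 5.
C has 5 columns; by rank–nullity, nullity = 5 − 5 = 0.

0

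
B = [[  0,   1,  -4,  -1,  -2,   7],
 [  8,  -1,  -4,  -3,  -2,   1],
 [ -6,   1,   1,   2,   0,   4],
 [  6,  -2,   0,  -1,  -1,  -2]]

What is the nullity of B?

Row reduce to echelon form.
Swap R1 ↔ R2
R3 ← R3 + (3/4)·R1: [0, 1/4, -2, -1/4, -3/2, 19/4]
R4 ← R4 − (3/4)·R1: [0, -5/4, 3, 5/4, 1/2, -11/4]
R3 ← R3 − (1/4)·R2: [0, 0, -1, 0, -1, 3]
R4 ← R4 + (5/4)·R2: [0, 0, -2, 0, -2, 6]
R4 ← R4 − (2)·R3: [0, 0, 0, 0, 0, 0]
3 nonzero rows, so rank(B) = 3.
B has 6 columns; by rank–nullity, nullity = 6 − 3 = 3.

3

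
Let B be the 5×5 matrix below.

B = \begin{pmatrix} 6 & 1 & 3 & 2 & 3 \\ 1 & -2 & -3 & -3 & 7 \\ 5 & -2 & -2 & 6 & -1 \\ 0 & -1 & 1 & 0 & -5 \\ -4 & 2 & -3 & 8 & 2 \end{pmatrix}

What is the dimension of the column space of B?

Row reduce to echelon form.
R2 ← R2 − (1/6)·R1: [0, -13/6, -7/2, -10/3, 13/2]
R3 ← R3 − (5/6)·R1: [0, -17/6, -9/2, 13/3, -7/2]
R5 ← R5 + (2/3)·R1: [0, 8/3, -1, 28/3, 4]
R3 ← R3 − (17/13)·R2: [0, 0, 1/13, 113/13, -12]
R4 ← R4 − (6/13)·R2: [0, 0, 34/13, 20/13, -8]
R5 ← R5 + (16/13)·R2: [0, 0, -69/13, 68/13, 12]
R4 ← R4 − (34)·R3: [0, 0, 0, -294, 400]
R5 ← R5 + (69)·R3: [0, 0, 0, 605, -816]
R5 ← R5 + (605/294)·R4: [0, 0, 0, 0, 1048/147]
Echelon form has 5 nonzero rows, so rank(B) = 5.
The column space has dimension equal to the rank: 5.

5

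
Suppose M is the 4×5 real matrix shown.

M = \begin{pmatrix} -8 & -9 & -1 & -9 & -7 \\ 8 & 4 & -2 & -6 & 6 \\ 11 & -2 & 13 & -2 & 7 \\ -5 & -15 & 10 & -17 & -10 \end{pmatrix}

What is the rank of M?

Row reduce to echelon form.
R2 ← R2 + R1: [0, -5, -3, -15, -1]
R3 ← R3 + (11/8)·R1: [0, -115/8, 93/8, -115/8, -21/8]
R4 ← R4 − (5/8)·R1: [0, -75/8, 85/8, -91/8, -45/8]
R3 ← R3 − (23/8)·R2: [0, 0, 81/4, 115/4, 1/4]
R4 ← R4 − (15/8)·R2: [0, 0, 65/4, 67/4, -15/4]
R4 ← R4 − (65/81)·R3: [0, 0, 0, -512/81, -320/81]
Echelon form has 4 nonzero rows, so rank(M) = 4.

4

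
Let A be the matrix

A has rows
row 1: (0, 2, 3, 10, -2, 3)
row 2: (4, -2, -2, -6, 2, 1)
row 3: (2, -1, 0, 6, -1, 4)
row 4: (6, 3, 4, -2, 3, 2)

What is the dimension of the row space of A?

4

Row reduce to echelon form.
Swap R1 ↔ R2
R3 ← R3 − (1/2)·R1: [0, 0, 1, 9, -2, 7/2]
R4 ← R4 − (3/2)·R1: [0, 6, 7, 7, 0, 1/2]
R4 ← R4 − (3)·R2: [0, 0, -2, -23, 6, -17/2]
R4 ← R4 + (2)·R3: [0, 0, 0, -5, 2, -3/2]
Echelon form has 4 nonzero rows, so rank(A) = 4.
The row space has dimension equal to the rank: 4.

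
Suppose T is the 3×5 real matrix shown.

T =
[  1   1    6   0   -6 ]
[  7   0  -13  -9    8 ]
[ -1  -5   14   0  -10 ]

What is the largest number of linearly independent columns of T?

Row reduce to echelon form.
R2 ← R2 − (7)·R1: [0, -7, -55, -9, 50]
R3 ← R3 + R1: [0, -4, 20, 0, -16]
R3 ← R3 − (4/7)·R2: [0, 0, 360/7, 36/7, -312/7]
Echelon form has 3 nonzero rows, so rank(T) = 3.
The rank gives the maximum number of linearly independent columns: 3.

3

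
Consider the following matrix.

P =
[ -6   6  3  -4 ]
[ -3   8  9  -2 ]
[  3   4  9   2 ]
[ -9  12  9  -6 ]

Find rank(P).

2

Row reduce to echelon form.
R2 ← R2 − (1/2)·R1: [0, 5, 15/2, 0]
R3 ← R3 + (1/2)·R1: [0, 7, 21/2, 0]
R4 ← R4 − (3/2)·R1: [0, 3, 9/2, 0]
R3 ← R3 − (7/5)·R2: [0, 0, 0, 0]
R4 ← R4 − (3/5)·R2: [0, 0, 0, 0]
Echelon form has 2 nonzero rows, so rank(P) = 2.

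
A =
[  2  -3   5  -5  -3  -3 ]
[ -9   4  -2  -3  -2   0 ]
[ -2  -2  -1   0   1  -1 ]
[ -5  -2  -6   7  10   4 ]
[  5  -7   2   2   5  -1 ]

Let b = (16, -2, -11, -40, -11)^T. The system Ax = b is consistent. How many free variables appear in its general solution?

1

Row reduce the augmented matrix [A | b].
R2 ← R2 + (9/2)·R1: [0, -19/2, 41/2, -51/2, -31/2, -27/2, 70]
R3 ← R3 + R1: [0, -5, 4, -5, -2, -4, 5]
R4 ← R4 + (5/2)·R1: [0, -19/2, 13/2, -11/2, 5/2, -7/2, 0]
R5 ← R5 − (5/2)·R1: [0, 1/2, -21/2, 29/2, 25/2, 13/2, -51]
R3 ← R3 − (10/19)·R2: [0, 0, -129/19, 160/19, 117/19, 59/19, -605/19]
R4 ← R4 − R2: [0, 0, -14, 20, 18, 10, -70]
R5 ← R5 + (1/19)·R2: [0, 0, -179/19, 250/19, 222/19, 110/19, -899/19]
R4 ← R4 − (266/129)·R3: [0, 0, 0, 340/129, 228/43, 464/129, -560/129]
R5 ← R5 − (179/129)·R3: [0, 0, 0, 190/129, 135/43, 191/129, -404/129]
R5 ← R5 − (19/34)·R4: [0, 0, 0, 0, 3/17, -9/17, -12/17]
The echelon form has 5 nonzero rows, and every pivot lies in the first 6 columns, so rank(A) = rank([A|b]) = 5.
The system is consistent.
Free variables = (unknowns) − (rank) = 6 − 5 = 1.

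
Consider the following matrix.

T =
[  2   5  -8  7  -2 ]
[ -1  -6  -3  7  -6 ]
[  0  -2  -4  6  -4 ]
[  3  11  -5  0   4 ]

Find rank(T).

2

Row reduce to echelon form.
R2 ← R2 + (1/2)·R1: [0, -7/2, -7, 21/2, -7]
R4 ← R4 − (3/2)·R1: [0, 7/2, 7, -21/2, 7]
R3 ← R3 − (4/7)·R2: [0, 0, 0, 0, 0]
R4 ← R4 + R2: [0, 0, 0, 0, 0]
Echelon form has 2 nonzero rows, so rank(T) = 2.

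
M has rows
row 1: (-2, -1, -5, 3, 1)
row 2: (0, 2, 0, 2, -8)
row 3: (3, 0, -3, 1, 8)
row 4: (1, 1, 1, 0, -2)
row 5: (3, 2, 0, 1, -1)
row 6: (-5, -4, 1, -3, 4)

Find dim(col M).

3

Row reduce to echelon form.
R3 ← R3 + (3/2)·R1: [0, -3/2, -21/2, 11/2, 19/2]
R4 ← R4 + (1/2)·R1: [0, 1/2, -3/2, 3/2, -3/2]
R5 ← R5 + (3/2)·R1: [0, 1/2, -15/2, 11/2, 1/2]
R6 ← R6 − (5/2)·R1: [0, -3/2, 27/2, -21/2, 3/2]
R3 ← R3 + (3/4)·R2: [0, 0, -21/2, 7, 7/2]
R4 ← R4 − (1/4)·R2: [0, 0, -3/2, 1, 1/2]
R5 ← R5 − (1/4)·R2: [0, 0, -15/2, 5, 5/2]
R6 ← R6 + (3/4)·R2: [0, 0, 27/2, -9, -9/2]
R4 ← R4 − (1/7)·R3: [0, 0, 0, 0, 0]
R5 ← R5 − (5/7)·R3: [0, 0, 0, 0, 0]
R6 ← R6 + (9/7)·R3: [0, 0, 0, 0, 0]
Echelon form has 3 nonzero rows, so rank(M) = 3.
The column space has dimension equal to the rank: 3.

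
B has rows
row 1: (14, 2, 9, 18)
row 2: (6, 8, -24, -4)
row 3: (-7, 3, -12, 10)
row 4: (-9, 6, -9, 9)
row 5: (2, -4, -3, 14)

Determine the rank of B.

Row reduce to echelon form.
R2 ← R2 − (3/7)·R1: [0, 50/7, -195/7, -82/7]
R3 ← R3 + (1/2)·R1: [0, 4, -15/2, 19]
R4 ← R4 + (9/14)·R1: [0, 51/7, -45/14, 144/7]
R5 ← R5 − (1/7)·R1: [0, -30/7, -30/7, 80/7]
R3 ← R3 − (14/25)·R2: [0, 0, 81/10, 639/25]
R4 ← R4 − (51/50)·R2: [0, 0, 126/5, 813/25]
R5 ← R5 + (3/5)·R2: [0, 0, -21, 22/5]
R4 ← R4 − (28/9)·R3: [0, 0, 0, -47]
R5 ← R5 + (70/27)·R3: [0, 0, 0, 212/3]
R5 ← R5 + (212/141)·R4: [0, 0, 0, 0]
Echelon form has 4 nonzero rows, so rank(B) = 4.

4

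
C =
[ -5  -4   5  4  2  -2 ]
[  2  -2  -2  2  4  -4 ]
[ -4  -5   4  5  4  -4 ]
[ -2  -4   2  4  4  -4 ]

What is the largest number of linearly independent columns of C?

Row reduce to echelon form.
R2 ← R2 + (2/5)·R1: [0, -18/5, 0, 18/5, 24/5, -24/5]
R3 ← R3 − (4/5)·R1: [0, -9/5, 0, 9/5, 12/5, -12/5]
R4 ← R4 − (2/5)·R1: [0, -12/5, 0, 12/5, 16/5, -16/5]
R3 ← R3 − (1/2)·R2: [0, 0, 0, 0, 0, 0]
R4 ← R4 − (2/3)·R2: [0, 0, 0, 0, 0, 0]
Echelon form has 2 nonzero rows, so rank(C) = 2.
The rank gives the maximum number of linearly independent columns: 2.

2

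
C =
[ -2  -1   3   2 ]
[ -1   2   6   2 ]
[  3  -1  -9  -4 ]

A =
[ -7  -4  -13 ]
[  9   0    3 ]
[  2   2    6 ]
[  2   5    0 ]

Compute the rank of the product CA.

2

First compute CA:
[[ 15,  24,  41],
 [ 41,  26,  55],
 [-56, -50, -96]]
Now row reduce the product.
R2 ← R2 − (41/15)·R1: [0, -198/5, -856/15]
R3 ← R3 + (56/15)·R1: [0, 198/5, 856/15]
R3 ← R3 + R2: [0, 0, 0]
2 nonzero rows, so rank(CA) = 2.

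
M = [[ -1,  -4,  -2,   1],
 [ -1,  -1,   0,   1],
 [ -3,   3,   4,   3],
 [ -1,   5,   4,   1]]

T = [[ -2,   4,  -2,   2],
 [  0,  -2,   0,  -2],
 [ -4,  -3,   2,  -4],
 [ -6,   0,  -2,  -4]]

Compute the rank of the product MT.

2

First compute MT:
[[  4,  10,  -4,  10],
 [ -4,  -2,   0,  -4],
 [-28, -30,   8, -40],
 [-20, -26,   8, -32]]
Now row reduce the product.
R2 ← R2 + R1: [0, 8, -4, 6]
R3 ← R3 + (7)·R1: [0, 40, -20, 30]
R4 ← R4 + (5)·R1: [0, 24, -12, 18]
R3 ← R3 − (5)·R2: [0, 0, 0, 0]
R4 ← R4 − (3)·R2: [0, 0, 0, 0]
2 nonzero rows, so rank(MT) = 2.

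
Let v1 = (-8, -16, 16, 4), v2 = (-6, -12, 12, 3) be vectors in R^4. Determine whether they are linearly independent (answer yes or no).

no

Form the matrix with these vectors as rows and row reduce.
R2 ← R2 − (3/4)·R1: [0, 0, 0, 0]
1 nonzero row, so the 2 vectors span a space of dimension 1.
Since 1 < 2, the vectors are linearly dependent.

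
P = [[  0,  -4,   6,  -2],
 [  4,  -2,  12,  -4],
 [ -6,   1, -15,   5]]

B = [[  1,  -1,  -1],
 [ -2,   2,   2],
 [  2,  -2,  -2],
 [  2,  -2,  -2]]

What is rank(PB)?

First compute PB:
[[ 16, -16, -16],
 [ 24, -24, -24],
 [-28,  28,  28]]
Now row reduce the product.
R2 ← R2 − (3/2)·R1: [0, 0, 0]
R3 ← R3 + (7/4)·R1: [0, 0, 0]
1 nonzero row, so rank(PB) = 1.

1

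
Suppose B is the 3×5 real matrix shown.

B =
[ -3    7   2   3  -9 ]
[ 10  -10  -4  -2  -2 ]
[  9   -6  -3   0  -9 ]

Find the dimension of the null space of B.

Row reduce to echelon form.
R2 ← R2 + (10/3)·R1: [0, 40/3, 8/3, 8, -32]
R3 ← R3 + (3)·R1: [0, 15, 3, 9, -36]
R3 ← R3 − (9/8)·R2: [0, 0, 0, 0, 0]
2 nonzero rows, so rank(B) = 2.
B has 5 columns; by rank–nullity, nullity = 5 − 2 = 3.

3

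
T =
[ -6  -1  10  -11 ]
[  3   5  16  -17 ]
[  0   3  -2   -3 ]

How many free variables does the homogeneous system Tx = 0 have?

Row reduce to echelon form.
R2 ← R2 + (1/2)·R1: [0, 9/2, 21, -45/2]
R3 ← R3 − (2/3)·R2: [0, 0, -16, 12]
3 nonzero rows, so rank(T) = 3.
T has 4 columns; by rank–nullity, nullity = 4 − 3 = 1.

1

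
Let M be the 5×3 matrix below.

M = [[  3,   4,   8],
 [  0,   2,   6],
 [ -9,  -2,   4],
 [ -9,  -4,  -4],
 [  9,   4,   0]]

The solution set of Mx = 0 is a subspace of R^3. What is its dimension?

Row reduce to echelon form.
R3 ← R3 + (3)·R1: [0, 10, 28]
R4 ← R4 + (3)·R1: [0, 8, 20]
R5 ← R5 − (3)·R1: [0, -8, -24]
R3 ← R3 − (5)·R2: [0, 0, -2]
R4 ← R4 − (4)·R2: [0, 0, -4]
R5 ← R5 + (4)·R2: [0, 0, 0]
R4 ← R4 − (2)·R3: [0, 0, 0]
3 nonzero rows, so rank(M) = 3.
M has 3 columns; by rank–nullity, nullity = 3 − 3 = 0.

0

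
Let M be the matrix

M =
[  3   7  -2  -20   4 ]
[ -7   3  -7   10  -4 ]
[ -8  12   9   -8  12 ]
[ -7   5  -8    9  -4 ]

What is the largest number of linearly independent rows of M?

Row reduce to echelon form.
R2 ← R2 + (7/3)·R1: [0, 58/3, -35/3, -110/3, 16/3]
R3 ← R3 + (8/3)·R1: [0, 92/3, 11/3, -184/3, 68/3]
R4 ← R4 + (7/3)·R1: [0, 64/3, -38/3, -113/3, 16/3]
R3 ← R3 − (46/29)·R2: [0, 0, 643/29, -92/29, 412/29]
R4 ← R4 − (32/29)·R2: [0, 0, 6/29, 81/29, -16/29]
R4 ← R4 − (6/643)·R3: [0, 0, 0, 1815/643, -440/643]
Echelon form has 4 nonzero rows, so rank(M) = 4.
The rank gives the maximum number of linearly independent rows: 4.

4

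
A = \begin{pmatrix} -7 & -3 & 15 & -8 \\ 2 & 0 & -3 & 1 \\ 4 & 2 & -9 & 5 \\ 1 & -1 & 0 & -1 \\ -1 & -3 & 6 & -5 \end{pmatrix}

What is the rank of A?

Row reduce to echelon form.
R2 ← R2 + (2/7)·R1: [0, -6/7, 9/7, -9/7]
R3 ← R3 + (4/7)·R1: [0, 2/7, -3/7, 3/7]
R4 ← R4 + (1/7)·R1: [0, -10/7, 15/7, -15/7]
R5 ← R5 − (1/7)·R1: [0, -18/7, 27/7, -27/7]
R3 ← R3 + (1/3)·R2: [0, 0, 0, 0]
R4 ← R4 − (5/3)·R2: [0, 0, 0, 0]
R5 ← R5 − (3)·R2: [0, 0, 0, 0]
Echelon form has 2 nonzero rows, so rank(A) = 2.

2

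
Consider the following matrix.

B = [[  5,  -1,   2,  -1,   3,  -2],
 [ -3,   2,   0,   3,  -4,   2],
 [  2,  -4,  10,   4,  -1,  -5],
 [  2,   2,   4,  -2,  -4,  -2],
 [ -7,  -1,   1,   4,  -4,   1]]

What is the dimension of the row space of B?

4

Row reduce to echelon form.
R2 ← R2 + (3/5)·R1: [0, 7/5, 6/5, 12/5, -11/5, 4/5]
R3 ← R3 − (2/5)·R1: [0, -18/5, 46/5, 22/5, -11/5, -21/5]
R4 ← R4 − (2/5)·R1: [0, 12/5, 16/5, -8/5, -26/5, -6/5]
R5 ← R5 + (7/5)·R1: [0, -12/5, 19/5, 13/5, 1/5, -9/5]
R3 ← R3 + (18/7)·R2: [0, 0, 86/7, 74/7, -55/7, -15/7]
R4 ← R4 − (12/7)·R2: [0, 0, 8/7, -40/7, -10/7, -18/7]
R5 ← R5 + (12/7)·R2: [0, 0, 41/7, 47/7, -25/7, -3/7]
R4 ← R4 − (4/43)·R3: [0, 0, 0, -288/43, -30/43, -102/43]
R5 ← R5 − (41/86)·R3: [0, 0, 0, 72/43, 15/86, 51/86]
R5 ← R5 + (1/4)·R4: [0, 0, 0, 0, 0, 0]
Echelon form has 4 nonzero rows, so rank(B) = 4.
The row space has dimension equal to the rank: 4.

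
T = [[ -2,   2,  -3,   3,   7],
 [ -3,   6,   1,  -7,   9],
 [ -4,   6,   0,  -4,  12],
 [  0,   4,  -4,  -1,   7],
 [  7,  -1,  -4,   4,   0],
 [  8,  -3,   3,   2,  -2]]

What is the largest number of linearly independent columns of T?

Row reduce to echelon form.
R2 ← R2 − (3/2)·R1: [0, 3, 11/2, -23/2, -3/2]
R3 ← R3 − (2)·R1: [0, 2, 6, -10, -2]
R5 ← R5 + (7/2)·R1: [0, 6, -29/2, 29/2, 49/2]
R6 ← R6 + (4)·R1: [0, 5, -9, 14, 26]
R3 ← R3 − (2/3)·R2: [0, 0, 7/3, -7/3, -1]
R4 ← R4 − (4/3)·R2: [0, 0, -34/3, 43/3, 9]
R5 ← R5 − (2)·R2: [0, 0, -51/2, 75/2, 55/2]
R6 ← R6 − (5/3)·R2: [0, 0, -109/6, 199/6, 57/2]
R4 ← R4 + (34/7)·R3: [0, 0, 0, 3, 29/7]
R5 ← R5 + (153/14)·R3: [0, 0, 0, 12, 116/7]
R6 ← R6 + (109/14)·R3: [0, 0, 0, 15, 145/7]
R5 ← R5 − (4)·R4: [0, 0, 0, 0, 0]
R6 ← R6 − (5)·R4: [0, 0, 0, 0, 0]
Echelon form has 4 nonzero rows, so rank(T) = 4.
The rank gives the maximum number of linearly independent columns: 4.

4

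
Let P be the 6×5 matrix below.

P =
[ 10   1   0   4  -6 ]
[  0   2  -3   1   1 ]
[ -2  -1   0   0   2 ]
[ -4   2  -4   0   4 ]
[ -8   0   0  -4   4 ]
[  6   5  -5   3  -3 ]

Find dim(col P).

3

Row reduce to echelon form.
R3 ← R3 + (1/5)·R1: [0, -4/5, 0, 4/5, 4/5]
R4 ← R4 + (2/5)·R1: [0, 12/5, -4, 8/5, 8/5]
R5 ← R5 + (4/5)·R1: [0, 4/5, 0, -4/5, -4/5]
R6 ← R6 − (3/5)·R1: [0, 22/5, -5, 3/5, 3/5]
R3 ← R3 + (2/5)·R2: [0, 0, -6/5, 6/5, 6/5]
R4 ← R4 − (6/5)·R2: [0, 0, -2/5, 2/5, 2/5]
R5 ← R5 − (2/5)·R2: [0, 0, 6/5, -6/5, -6/5]
R6 ← R6 − (11/5)·R2: [0, 0, 8/5, -8/5, -8/5]
R4 ← R4 − (1/3)·R3: [0, 0, 0, 0, 0]
R5 ← R5 + R3: [0, 0, 0, 0, 0]
R6 ← R6 + (4/3)·R3: [0, 0, 0, 0, 0]
Echelon form has 3 nonzero rows, so rank(P) = 3.
The column space has dimension equal to the rank: 3.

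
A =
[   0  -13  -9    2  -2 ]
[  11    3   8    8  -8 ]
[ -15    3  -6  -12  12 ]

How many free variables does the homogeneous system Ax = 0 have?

Row reduce to echelon form.
Swap R1 ↔ R2
R3 ← R3 + (15/11)·R1: [0, 78/11, 54/11, -12/11, 12/11]
R3 ← R3 + (6/11)·R2: [0, 0, 0, 0, 0]
2 nonzero rows, so rank(A) = 2.
A has 5 columns; by rank–nullity, nullity = 5 − 2 = 3.

3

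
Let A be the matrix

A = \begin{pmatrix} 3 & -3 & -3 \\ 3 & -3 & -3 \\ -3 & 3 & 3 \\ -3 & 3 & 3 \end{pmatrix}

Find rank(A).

1

Row reduce to echelon form.
R2 ← R2 − R1: [0, 0, 0]
R3 ← R3 + R1: [0, 0, 0]
R4 ← R4 + R1: [0, 0, 0]
Echelon form has 1 nonzero row, so rank(A) = 1.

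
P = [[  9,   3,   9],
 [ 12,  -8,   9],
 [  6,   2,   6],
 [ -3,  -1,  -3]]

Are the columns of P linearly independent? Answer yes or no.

Row reduce P to echelon form.
R2 ← R2 − (4/3)·R1: [0, -12, -3]
R3 ← R3 − (2/3)·R1: [0, 0, 0]
R4 ← R4 + (1/3)·R1: [0, 0, 0]
2 pivots among 3 columns.
Only 2 < 3 pivot columns, so the columns are linearly dependent.

no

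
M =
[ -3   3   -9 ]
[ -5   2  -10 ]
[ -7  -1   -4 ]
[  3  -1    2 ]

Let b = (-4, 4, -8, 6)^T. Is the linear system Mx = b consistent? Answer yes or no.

Row reduce the augmented matrix [M | b].
R2 ← R2 − (5/3)·R1: [0, -3, 5, 32/3]
R3 ← R3 − (7/3)·R1: [0, -8, 17, 4/3]
R4 ← R4 + R1: [0, 2, -7, 2]
R3 ← R3 − (8/3)·R2: [0, 0, 11/3, -244/9]
R4 ← R4 + (2/3)·R2: [0, 0, -11/3, 82/9]
R4 ← R4 + R3: [0, 0, 0, -18]
The echelon form has 4 nonzero rows; the last pivot sits in the augmented column, so rank(M) = 3 but rank([M|b]) = 4.
Since the ranks differ, the system is inconsistent.

no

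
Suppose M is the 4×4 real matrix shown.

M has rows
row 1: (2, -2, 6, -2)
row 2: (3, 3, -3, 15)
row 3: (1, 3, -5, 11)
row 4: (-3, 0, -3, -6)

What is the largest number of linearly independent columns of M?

2

Row reduce to echelon form.
R2 ← R2 − (3/2)·R1: [0, 6, -12, 18]
R3 ← R3 − (1/2)·R1: [0, 4, -8, 12]
R4 ← R4 + (3/2)·R1: [0, -3, 6, -9]
R3 ← R3 − (2/3)·R2: [0, 0, 0, 0]
R4 ← R4 + (1/2)·R2: [0, 0, 0, 0]
Echelon form has 2 nonzero rows, so rank(M) = 2.
The rank gives the maximum number of linearly independent columns: 2.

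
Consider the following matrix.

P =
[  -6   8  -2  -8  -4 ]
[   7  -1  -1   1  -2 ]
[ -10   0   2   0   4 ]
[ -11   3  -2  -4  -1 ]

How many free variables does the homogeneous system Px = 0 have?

Row reduce to echelon form.
R2 ← R2 + (7/6)·R1: [0, 25/3, -10/3, -25/3, -20/3]
R3 ← R3 − (5/3)·R1: [0, -40/3, 16/3, 40/3, 32/3]
R4 ← R4 − (11/6)·R1: [0, -35/3, 5/3, 32/3, 19/3]
R3 ← R3 + (8/5)·R2: [0, 0, 0, 0, 0]
R4 ← R4 + (7/5)·R2: [0, 0, -3, -1, -3]
Swap R3 ↔ R4
3 nonzero rows, so rank(P) = 3.
P has 5 columns; by rank–nullity, nullity = 5 − 3 = 2.

2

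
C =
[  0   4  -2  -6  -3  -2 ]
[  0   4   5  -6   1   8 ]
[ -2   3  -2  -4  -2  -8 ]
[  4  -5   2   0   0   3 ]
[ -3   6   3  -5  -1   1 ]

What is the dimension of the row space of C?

Row reduce to echelon form.
Swap R1 ↔ R3
R4 ← R4 + (2)·R1: [0, 1, -2, -8, -4, -13]
R5 ← R5 − (3/2)·R1: [0, 3/2, 6, 1, 2, 13]
R3 ← R3 − R2: [0, 0, -7, 0, -4, -10]
R4 ← R4 − (1/4)·R2: [0, 0, -13/4, -13/2, -17/4, -15]
R5 ← R5 − (3/8)·R2: [0, 0, 33/8, 13/4, 13/8, 10]
R4 ← R4 − (13/28)·R3: [0, 0, 0, -13/2, -67/28, -145/14]
R5 ← R5 + (33/56)·R3: [0, 0, 0, 13/4, -41/56, 115/28]
R5 ← R5 + (1/2)·R4: [0, 0, 0, 0, -27/14, -15/14]
Echelon form has 5 nonzero rows, so rank(C) = 5.
The row space has dimension equal to the rank: 5.

5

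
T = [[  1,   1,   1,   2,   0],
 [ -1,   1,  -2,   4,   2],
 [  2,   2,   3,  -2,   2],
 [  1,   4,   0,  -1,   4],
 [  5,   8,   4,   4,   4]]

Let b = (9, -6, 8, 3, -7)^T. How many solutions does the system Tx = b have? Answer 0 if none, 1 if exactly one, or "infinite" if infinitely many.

Row reduce the augmented matrix [T | b].
R2 ← R2 + R1: [0, 2, -1, 6, 2, 3]
R3 ← R3 − (2)·R1: [0, 0, 1, -6, 2, -10]
R4 ← R4 − R1: [0, 3, -1, -3, 4, -6]
R5 ← R5 − (5)·R1: [0, 3, -1, -6, 4, -52]
R4 ← R4 − (3/2)·R2: [0, 0, 1/2, -12, 1, -21/2]
R5 ← R5 − (3/2)·R2: [0, 0, 1/2, -15, 1, -113/2]
R4 ← R4 − (1/2)·R3: [0, 0, 0, -9, 0, -11/2]
R5 ← R5 − (1/2)·R3: [0, 0, 0, -12, 0, -103/2]
R5 ← R5 − (4/3)·R4: [0, 0, 0, 0, 0, -265/6]
The echelon form has 5 nonzero rows; the last pivot sits in the augmented column, so rank(T) = 4 but rank([T|b]) = 5.
Since the ranks differ, the system is inconsistent.
It has no solutions.

0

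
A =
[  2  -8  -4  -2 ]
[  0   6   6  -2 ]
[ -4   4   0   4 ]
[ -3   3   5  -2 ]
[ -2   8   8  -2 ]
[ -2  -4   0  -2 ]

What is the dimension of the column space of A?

Row reduce to echelon form.
R3 ← R3 + (2)·R1: [0, -12, -8, 0]
R4 ← R4 + (3/2)·R1: [0, -9, -1, -5]
R5 ← R5 + R1: [0, 0, 4, -4]
R6 ← R6 + R1: [0, -12, -4, -4]
R3 ← R3 + (2)·R2: [0, 0, 4, -4]
R4 ← R4 + (3/2)·R2: [0, 0, 8, -8]
R6 ← R6 + (2)·R2: [0, 0, 8, -8]
R4 ← R4 − (2)·R3: [0, 0, 0, 0]
R5 ← R5 − R3: [0, 0, 0, 0]
R6 ← R6 − (2)·R3: [0, 0, 0, 0]
Echelon form has 3 nonzero rows, so rank(A) = 3.
The column space has dimension equal to the rank: 3.

3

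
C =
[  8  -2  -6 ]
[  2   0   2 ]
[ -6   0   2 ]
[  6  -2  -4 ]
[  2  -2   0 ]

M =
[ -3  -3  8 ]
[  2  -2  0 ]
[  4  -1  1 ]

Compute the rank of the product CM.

3

First compute CM:
[[-52, -14,  58],
 [  2,  -8,  18],
 [ 26,  16, -46],
 [-38, -10,  44],
 [-10,  -2,  16]]
Now row reduce the product.
R2 ← R2 + (1/26)·R1: [0, -111/13, 263/13]
R3 ← R3 + (1/2)·R1: [0, 9, -17]
R4 ← R4 − (19/26)·R1: [0, 3/13, 21/13]
R5 ← R5 − (5/26)·R1: [0, 9/13, 63/13]
R3 ← R3 + (39/37)·R2: [0, 0, 160/37]
R4 ← R4 + (1/37)·R2: [0, 0, 80/37]
R5 ← R5 + (3/37)·R2: [0, 0, 240/37]
R4 ← R4 − (1/2)·R3: [0, 0, 0]
R5 ← R5 − (3/2)·R3: [0, 0, 0]
3 nonzero rows, so rank(CM) = 3.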